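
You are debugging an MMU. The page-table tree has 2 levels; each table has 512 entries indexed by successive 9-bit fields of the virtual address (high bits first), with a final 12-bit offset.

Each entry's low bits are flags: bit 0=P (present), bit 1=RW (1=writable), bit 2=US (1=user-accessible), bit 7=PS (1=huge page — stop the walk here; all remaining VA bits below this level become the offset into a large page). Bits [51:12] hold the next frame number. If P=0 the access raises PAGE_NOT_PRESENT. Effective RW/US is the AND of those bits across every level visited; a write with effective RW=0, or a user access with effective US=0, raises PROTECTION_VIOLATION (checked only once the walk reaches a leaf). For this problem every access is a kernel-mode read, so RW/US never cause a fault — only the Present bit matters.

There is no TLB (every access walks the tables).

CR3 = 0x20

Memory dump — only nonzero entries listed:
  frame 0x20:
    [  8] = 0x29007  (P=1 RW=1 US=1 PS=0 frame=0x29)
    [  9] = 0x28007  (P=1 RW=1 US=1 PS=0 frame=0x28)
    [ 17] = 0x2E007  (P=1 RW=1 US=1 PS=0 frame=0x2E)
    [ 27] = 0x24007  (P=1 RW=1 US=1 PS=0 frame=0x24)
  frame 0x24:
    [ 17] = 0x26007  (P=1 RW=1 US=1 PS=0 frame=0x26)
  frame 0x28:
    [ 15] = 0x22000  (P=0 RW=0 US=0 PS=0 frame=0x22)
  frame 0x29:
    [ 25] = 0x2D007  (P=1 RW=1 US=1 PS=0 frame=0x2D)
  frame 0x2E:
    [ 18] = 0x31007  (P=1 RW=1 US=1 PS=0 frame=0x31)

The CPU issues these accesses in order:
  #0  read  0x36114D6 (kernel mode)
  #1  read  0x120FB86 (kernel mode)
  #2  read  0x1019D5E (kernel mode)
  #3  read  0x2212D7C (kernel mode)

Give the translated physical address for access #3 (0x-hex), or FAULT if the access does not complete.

Walk each access:
#0 VA=0x36114D6 (r,kernel):
  L0 @0x20[27] → 0x24007  P=1,RW=1,US=1,PS=0
  L1 @0x24[17] → 0x26007  P=1,RW=1,US=1,PS=0
  ✓ 0x264D6  — 2 lookups
#1 VA=0x120FB86 (r,kernel):
  L0 @0x20[9] → 0x28007  P=1,RW=1,US=1,PS=0
  L1 @0x28[15] → 0x22000  P=0,RW=0,US=0,PS=0
  ✗ PAGE_NOT_PRESENT  [2 reads]
#2 VA=0x1019D5E (r,kernel):
  L0 @0x20[8] → 0x29007  P=1,RW=1,US=1,PS=0
  L1 @0x29[25] → 0x2D007  P=1,RW=1,US=1,PS=0
  ✓ 0x2DD5E  — 2 lookups
#3 VA=0x2212D7C (r,kernel):
  L0 @0x20[17] → 0x2E007  P=1,RW=1,US=1,PS=0
  L1 @0x2E[18] → 0x31007  P=1,RW=1,US=1,PS=0
  ✓ 0x31D7C  — 2 lookups

Access #3 PA: 0x31D7C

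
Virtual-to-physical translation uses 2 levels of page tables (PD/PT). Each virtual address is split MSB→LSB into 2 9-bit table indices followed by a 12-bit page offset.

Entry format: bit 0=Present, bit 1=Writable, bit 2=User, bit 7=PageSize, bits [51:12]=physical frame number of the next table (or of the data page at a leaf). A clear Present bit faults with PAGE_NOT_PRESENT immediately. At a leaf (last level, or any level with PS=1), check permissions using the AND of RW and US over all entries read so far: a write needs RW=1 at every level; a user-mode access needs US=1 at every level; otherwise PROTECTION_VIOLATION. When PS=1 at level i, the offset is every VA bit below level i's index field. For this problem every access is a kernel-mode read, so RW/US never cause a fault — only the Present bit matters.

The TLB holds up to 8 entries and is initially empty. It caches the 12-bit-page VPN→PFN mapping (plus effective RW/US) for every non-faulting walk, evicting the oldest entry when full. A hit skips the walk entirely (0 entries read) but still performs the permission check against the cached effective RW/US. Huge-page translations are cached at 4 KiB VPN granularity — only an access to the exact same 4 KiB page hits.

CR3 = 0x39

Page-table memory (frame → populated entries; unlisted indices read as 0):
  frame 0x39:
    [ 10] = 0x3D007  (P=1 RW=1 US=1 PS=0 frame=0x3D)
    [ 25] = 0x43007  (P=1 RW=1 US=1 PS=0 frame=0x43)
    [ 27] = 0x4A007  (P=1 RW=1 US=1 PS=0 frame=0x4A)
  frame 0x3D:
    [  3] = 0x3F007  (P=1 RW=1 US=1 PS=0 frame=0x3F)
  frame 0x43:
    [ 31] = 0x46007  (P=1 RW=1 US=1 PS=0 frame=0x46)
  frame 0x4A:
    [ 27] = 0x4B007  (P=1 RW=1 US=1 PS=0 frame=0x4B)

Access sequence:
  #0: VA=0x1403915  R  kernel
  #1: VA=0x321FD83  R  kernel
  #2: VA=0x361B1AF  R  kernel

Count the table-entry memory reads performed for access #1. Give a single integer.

Per-access translation:
#0 VA=0x1403915 (r,kernel):
  L0 @0x39[10] → 0x3D007  P=1,RW=1,US=1,PS=0
  L1 @0x3D[3] → 0x3F007  P=1,RW=1,US=1,PS=0
  ⇒ phys 0x3F915  [2 reads]
#1 VA=0x321FD83 (r,kernel):
  L0 @0x39[25] → 0x43007  P=1,RW=1,US=1,PS=0
  L1 @0x43[31] → 0x46007  P=1,RW=1,US=1,PS=0
  ⇒ phys 0x46D83  [2 reads]
#2 VA=0x361B1AF (r,kernel):
  L0 @0x39[27] → 0x4A007  P=1,RW=1,US=1,PS=0
  L1 @0x4A[27] → 0x4B007  P=1,RW=1,US=1,PS=0
  ⇒ phys 0x4B1AF  [2 reads]

Entries read for #1: 2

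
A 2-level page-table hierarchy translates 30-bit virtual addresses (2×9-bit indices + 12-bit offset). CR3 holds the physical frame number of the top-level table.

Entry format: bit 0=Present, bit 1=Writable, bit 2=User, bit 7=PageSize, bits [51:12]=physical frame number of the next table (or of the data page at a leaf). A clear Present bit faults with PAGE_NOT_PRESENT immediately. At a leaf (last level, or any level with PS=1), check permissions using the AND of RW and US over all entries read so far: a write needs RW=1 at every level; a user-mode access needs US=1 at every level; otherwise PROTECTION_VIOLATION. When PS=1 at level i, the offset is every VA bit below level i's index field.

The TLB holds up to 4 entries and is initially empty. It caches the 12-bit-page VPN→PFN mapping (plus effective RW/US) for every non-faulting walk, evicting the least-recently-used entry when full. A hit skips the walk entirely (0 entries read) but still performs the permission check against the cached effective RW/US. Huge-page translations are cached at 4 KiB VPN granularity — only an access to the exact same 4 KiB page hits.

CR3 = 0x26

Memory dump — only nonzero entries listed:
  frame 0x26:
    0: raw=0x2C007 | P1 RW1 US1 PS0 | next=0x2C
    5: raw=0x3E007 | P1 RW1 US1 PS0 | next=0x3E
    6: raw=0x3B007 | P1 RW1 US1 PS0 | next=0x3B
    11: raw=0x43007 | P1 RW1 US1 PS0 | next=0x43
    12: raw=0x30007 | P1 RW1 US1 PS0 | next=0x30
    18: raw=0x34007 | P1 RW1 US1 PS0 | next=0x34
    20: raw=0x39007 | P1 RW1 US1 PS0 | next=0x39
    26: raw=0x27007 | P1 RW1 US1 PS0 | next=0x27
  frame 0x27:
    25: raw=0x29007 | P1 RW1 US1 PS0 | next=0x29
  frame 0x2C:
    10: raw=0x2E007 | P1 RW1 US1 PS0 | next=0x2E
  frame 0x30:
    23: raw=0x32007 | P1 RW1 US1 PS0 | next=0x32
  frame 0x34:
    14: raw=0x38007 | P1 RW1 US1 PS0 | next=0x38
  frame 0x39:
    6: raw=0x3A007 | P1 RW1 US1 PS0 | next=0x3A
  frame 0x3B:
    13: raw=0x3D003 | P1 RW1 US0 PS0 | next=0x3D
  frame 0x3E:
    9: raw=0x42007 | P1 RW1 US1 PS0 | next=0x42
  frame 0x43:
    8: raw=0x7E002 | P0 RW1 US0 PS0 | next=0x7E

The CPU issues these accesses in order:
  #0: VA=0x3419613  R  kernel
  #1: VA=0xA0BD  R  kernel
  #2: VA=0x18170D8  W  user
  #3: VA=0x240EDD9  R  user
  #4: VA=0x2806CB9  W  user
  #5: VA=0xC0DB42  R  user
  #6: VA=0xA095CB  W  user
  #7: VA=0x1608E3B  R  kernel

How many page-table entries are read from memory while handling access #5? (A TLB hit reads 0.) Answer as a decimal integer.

Per-access translation:
#0 VA=0x3419613 (r,kernel):
  lvl0: tbl 0x26, slot 26 ⇒ 0x27007 (P1/RW1/US1/PS0)
  lvl1: tbl 0x27, slot 25 ⇒ 0x29007 (P1/RW1/US1/PS0)
  ✓ 0x29613  — 2 lookups
#1 VA=0xA0BD (r,kernel):
  lvl0: tbl 0x26, slot 0 ⇒ 0x2C007 (P1/RW1/US1/PS0)
  lvl1: tbl 0x2C, slot 10 ⇒ 0x2E007 (P1/RW1/US1/PS0)
  ✓ 0x2E0BD  — 2 lookups
#2 VA=0x18170D8 (w,user):
  lvl0: tbl 0x26, slot 12 ⇒ 0x30007 (P1/RW1/US1/PS0)
  lvl1: tbl 0x30, slot 23 ⇒ 0x32007 (P1/RW1/US1/PS0)
  ✓ 0x320D8  — 2 lookups
#3 VA=0x240EDD9 (r,user):
  lvl0: tbl 0x26, slot 18 ⇒ 0x34007 (P1/RW1/US1/PS0)
  lvl1: tbl 0x34, slot 14 ⇒ 0x38007 (P1/RW1/US1/PS0)
  ✓ 0x38DD9  — 2 lookups
#4 VA=0x2806CB9 (w,user):
  lvl0: tbl 0x26, slot 20 ⇒ 0x39007 (P1/RW1/US1/PS0)
  lvl1: tbl 0x39, slot 6 ⇒ 0x3A007 (P1/RW1/US1/PS0)
  ✓ 0x3ACB9  — 2 lookups
#5 VA=0xC0DB42 (r,user):
  lvl0: tbl 0x26, slot 6 ⇒ 0x3B007 (P1/RW1/US1/PS0)
  lvl1: tbl 0x3B, slot 13 ⇒ 0x3D003 (P1/RW1/US0/PS0)
  → PROTECTION_VIOLATION  (2 entries read)
#6 VA=0xA095CB (w,user):
  lvl0: tbl 0x26, slot 5 ⇒ 0x3E007 (P1/RW1/US1/PS0)
  lvl1: tbl 0x3E, slot 9 ⇒ 0x42007 (P1/RW1/US1/PS0)
  ✓ 0x425CB  — 2 lookups
#7 VA=0x1608E3B (r,kernel):
  lvl0: tbl 0x26, slot 11 ⇒ 0x43007 (P1/RW1/US1/PS0)
  lvl1: tbl 0x43, slot 8 ⇒ 0x7E002 (P0/RW1/US0/PS0)
  → PAGE_NOT_PRESENT  (2 entries read)

Entries read for #5: 2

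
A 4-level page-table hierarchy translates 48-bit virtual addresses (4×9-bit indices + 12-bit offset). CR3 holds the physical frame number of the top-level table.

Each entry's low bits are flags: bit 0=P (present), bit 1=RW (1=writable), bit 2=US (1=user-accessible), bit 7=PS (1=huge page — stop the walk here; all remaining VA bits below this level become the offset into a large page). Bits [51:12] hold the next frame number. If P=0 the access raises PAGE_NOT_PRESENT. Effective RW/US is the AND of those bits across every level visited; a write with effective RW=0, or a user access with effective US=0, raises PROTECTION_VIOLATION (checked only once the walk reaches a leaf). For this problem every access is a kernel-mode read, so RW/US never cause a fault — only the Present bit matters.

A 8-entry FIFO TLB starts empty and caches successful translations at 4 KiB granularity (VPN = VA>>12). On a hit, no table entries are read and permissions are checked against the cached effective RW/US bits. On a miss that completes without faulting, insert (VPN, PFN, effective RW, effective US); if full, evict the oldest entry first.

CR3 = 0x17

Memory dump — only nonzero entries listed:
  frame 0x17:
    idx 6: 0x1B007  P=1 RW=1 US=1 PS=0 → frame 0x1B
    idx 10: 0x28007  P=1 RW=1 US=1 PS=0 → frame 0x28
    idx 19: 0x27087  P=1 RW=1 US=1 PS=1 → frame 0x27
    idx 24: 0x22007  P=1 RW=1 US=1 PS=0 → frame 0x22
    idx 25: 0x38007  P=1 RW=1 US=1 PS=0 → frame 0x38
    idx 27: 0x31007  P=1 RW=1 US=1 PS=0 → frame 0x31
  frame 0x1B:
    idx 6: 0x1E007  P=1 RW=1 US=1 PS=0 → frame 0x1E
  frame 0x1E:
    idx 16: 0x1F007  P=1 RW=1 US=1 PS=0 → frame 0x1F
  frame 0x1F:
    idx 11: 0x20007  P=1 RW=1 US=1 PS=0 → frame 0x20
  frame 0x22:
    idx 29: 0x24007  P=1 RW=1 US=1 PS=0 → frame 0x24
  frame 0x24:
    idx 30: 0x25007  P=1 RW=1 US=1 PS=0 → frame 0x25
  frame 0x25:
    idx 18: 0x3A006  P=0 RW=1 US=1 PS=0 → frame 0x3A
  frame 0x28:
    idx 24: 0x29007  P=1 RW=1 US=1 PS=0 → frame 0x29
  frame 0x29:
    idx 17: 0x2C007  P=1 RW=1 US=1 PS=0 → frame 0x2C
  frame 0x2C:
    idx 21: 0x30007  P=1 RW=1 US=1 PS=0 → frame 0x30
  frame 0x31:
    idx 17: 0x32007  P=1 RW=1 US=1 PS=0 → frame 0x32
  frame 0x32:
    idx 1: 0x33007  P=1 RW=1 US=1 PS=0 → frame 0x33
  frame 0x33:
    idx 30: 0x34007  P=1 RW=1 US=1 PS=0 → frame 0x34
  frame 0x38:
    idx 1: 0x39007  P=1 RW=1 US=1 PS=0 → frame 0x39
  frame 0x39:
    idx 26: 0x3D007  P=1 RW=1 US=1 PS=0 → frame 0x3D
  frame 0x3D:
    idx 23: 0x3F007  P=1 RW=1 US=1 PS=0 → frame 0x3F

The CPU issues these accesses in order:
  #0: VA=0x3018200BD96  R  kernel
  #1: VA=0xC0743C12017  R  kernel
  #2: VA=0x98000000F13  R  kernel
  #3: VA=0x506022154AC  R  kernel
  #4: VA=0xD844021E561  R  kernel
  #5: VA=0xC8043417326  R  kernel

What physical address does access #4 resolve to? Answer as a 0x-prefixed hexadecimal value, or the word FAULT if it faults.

Trace:
#0 VA=0x3018200BD96 (r,kernel):
  [0] read 0x17 idx=6: raw=0x1B007 flags P=1 W=1 U=1 S=0
  [1] read 0x1B idx=6: raw=0x1E007 flags P=1 W=1 U=1 S=0
  [2] read 0x1E idx=16: raw=0x1F007 flags P=1 W=1 U=1 S=0
  [3] read 0x1F idx=11: raw=0x20007 flags P=1 W=1 U=1 S=0
  ⇒ phys 0x20D96  [4 reads]
#1 VA=0xC0743C12017 (r,kernel):
  [0] read 0x17 idx=24: raw=0x22007 flags P=1 W=1 U=1 S=0
  [1] read 0x22 idx=29: raw=0x24007 flags P=1 W=1 U=1 S=0
  [2] read 0x24 idx=30: raw=0x25007 flags P=1 W=1 U=1 S=0
  [3] read 0x25 idx=18: raw=0x3A006 flags P=0 W=1 U=1 S=0
  → PAGE_NOT_PRESENT  (4 entries read)
#2 VA=0x98000000F13 (r,kernel):
  [0] read 0x17 idx=19: raw=0x27087 flags P=1 W=1 U=1 S=1
  ⇒ phys 0x27F13 (huge @L0)  [1 reads]
#3 VA=0x506022154AC (r,kernel):
  [0] read 0x17 idx=10: raw=0x28007 flags P=1 W=1 U=1 S=0
  [1] read 0x28 idx=24: raw=0x29007 flags P=1 W=1 U=1 S=0
  [2] read 0x29 idx=17: raw=0x2C007 flags P=1 W=1 U=1 S=0
  [3] read 0x2C idx=21: raw=0x30007 flags P=1 W=1 U=1 S=0
  ⇒ phys 0x304AC  [4 reads]
#4 VA=0xD844021E561 (r,kernel):
  [0] read 0x17 idx=27: raw=0x31007 flags P=1 W=1 U=1 S=0
  [1] read 0x31 idx=17: raw=0x32007 flags P=1 W=1 U=1 S=0
  [2] read 0x32 idx=1: raw=0x33007 flags P=1 W=1 U=1 S=0
  [3] read 0x33 idx=30: raw=0x34007 flags P=1 W=1 U=1 S=0
  ⇒ phys 0x34561  [4 reads]
#5 VA=0xC8043417326 (r,kernel):
  [0] read 0x17 idx=25: raw=0x38007 flags P=1 W=1 U=1 S=0
  [1] read 0x38 idx=1: raw=0x39007 flags P=1 W=1 U=1 S=0
  [2] read 0x39 idx=26: raw=0x3D007 flags P=1 W=1 U=1 S=0
  [3] read 0x3D idx=23: raw=0x3F007 flags P=1 W=1 U=1 S=0
  ⇒ phys 0x3F326  [4 reads]

Access #4 PA: 0x34561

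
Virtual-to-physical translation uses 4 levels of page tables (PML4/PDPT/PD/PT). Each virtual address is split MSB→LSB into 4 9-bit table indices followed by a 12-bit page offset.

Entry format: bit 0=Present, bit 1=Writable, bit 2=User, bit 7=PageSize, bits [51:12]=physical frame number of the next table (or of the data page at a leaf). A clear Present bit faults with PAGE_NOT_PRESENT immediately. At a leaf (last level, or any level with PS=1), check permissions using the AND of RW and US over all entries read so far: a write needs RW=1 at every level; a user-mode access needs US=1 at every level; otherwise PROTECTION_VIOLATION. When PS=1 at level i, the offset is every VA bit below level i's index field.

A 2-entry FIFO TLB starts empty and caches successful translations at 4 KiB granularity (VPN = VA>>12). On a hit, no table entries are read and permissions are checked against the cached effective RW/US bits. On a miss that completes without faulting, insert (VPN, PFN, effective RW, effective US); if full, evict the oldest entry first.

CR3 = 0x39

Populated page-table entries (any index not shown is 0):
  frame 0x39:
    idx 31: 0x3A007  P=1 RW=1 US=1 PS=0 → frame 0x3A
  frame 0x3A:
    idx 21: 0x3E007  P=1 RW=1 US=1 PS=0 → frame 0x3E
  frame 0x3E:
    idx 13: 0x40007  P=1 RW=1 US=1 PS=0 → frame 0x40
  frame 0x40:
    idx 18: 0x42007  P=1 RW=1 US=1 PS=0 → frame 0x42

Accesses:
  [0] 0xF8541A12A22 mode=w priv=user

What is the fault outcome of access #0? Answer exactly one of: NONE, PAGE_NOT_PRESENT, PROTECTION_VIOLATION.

Per-access translation:
#0 VA=0xF8541A12A22 (w,user):
  L0: frame=0x39 idx=31 entry=0x3A007 [P=1 RW=1 US=1 PS=0]
  L1: frame=0x3A idx=21 entry=0x3E007 [P=1 RW=1 US=1 PS=0]
  L2: frame=0x3E idx=13 entry=0x40007 [P=1 RW=1 US=1 PS=0]
  L3: frame=0x40 idx=18 entry=0x42007 [P=1 RW=1 US=1 PS=0]
  → PA=0x42A22  (4 entries read)

Access #0 fault: NONE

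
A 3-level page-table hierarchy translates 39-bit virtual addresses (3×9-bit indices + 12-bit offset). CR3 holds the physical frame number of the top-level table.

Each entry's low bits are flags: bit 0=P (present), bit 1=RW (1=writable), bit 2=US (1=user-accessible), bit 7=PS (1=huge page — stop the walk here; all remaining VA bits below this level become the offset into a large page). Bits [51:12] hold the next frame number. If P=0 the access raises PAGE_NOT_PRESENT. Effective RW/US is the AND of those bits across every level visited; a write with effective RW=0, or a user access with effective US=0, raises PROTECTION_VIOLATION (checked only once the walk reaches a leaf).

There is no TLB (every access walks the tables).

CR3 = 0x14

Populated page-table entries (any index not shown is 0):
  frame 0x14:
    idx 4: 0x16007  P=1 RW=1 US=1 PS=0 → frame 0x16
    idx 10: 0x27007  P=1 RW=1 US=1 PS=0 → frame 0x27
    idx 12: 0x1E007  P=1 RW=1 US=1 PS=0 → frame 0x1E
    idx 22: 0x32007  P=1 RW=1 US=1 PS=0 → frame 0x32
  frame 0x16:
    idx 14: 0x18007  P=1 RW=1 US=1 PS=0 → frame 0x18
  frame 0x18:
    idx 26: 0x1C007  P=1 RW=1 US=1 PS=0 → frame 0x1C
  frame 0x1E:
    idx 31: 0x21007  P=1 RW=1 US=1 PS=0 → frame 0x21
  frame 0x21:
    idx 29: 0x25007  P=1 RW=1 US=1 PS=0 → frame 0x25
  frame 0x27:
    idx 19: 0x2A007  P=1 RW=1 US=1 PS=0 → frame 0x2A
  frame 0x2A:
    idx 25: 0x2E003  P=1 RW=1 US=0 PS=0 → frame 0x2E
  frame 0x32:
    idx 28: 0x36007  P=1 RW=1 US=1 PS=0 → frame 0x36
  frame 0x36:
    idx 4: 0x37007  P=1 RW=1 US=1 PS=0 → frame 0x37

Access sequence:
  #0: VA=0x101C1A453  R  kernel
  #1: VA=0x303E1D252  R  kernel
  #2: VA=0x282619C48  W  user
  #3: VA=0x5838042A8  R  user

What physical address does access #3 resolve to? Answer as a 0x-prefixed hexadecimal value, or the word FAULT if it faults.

Trace:
#0 VA=0x101C1A453 (r,kernel):
  L0 @0x14[4] → 0x16007  P=1,RW=1,US=1,PS=0
  L1 @0x16[14] → 0x18007  P=1,RW=1,US=1,PS=0
  L2 @0x18[26] → 0x1C007  P=1,RW=1,US=1,PS=0
  ✓ 0x1C453  — 3 lookups
#1 VA=0x303E1D252 (r,kernel):
  L0 @0x14[12] → 0x1E007  P=1,RW=1,US=1,PS=0
  L1 @0x1E[31] → 0x21007  P=1,RW=1,US=1,PS=0
  L2 @0x21[29] → 0x25007  P=1,RW=1,US=1,PS=0
  ✓ 0x25252  — 3 lookups
#2 VA=0x282619C48 (w,user):
  L0 @0x14[10] → 0x27007  P=1,RW=1,US=1,PS=0
  L1 @0x27[19] → 0x2A007  P=1,RW=1,US=1,PS=0
  L2 @0x2A[25] → 0x2E003  P=1,RW=1,US=0,PS=0
  ✗ PROTECTION_VIOLATION  [3 reads]
#3 VA=0x5838042A8 (r,user):
  L0 @0x14[22] → 0x32007  P=1,RW=1,US=1,PS=0
  L1 @0x32[28] → 0x36007  P=1,RW=1,US=1,PS=0
  L2 @0x36[4] → 0x37007  P=1,RW=1,US=1,PS=0
  ✓ 0x372A8  — 3 lookups

Access #3 PA: 0x372A8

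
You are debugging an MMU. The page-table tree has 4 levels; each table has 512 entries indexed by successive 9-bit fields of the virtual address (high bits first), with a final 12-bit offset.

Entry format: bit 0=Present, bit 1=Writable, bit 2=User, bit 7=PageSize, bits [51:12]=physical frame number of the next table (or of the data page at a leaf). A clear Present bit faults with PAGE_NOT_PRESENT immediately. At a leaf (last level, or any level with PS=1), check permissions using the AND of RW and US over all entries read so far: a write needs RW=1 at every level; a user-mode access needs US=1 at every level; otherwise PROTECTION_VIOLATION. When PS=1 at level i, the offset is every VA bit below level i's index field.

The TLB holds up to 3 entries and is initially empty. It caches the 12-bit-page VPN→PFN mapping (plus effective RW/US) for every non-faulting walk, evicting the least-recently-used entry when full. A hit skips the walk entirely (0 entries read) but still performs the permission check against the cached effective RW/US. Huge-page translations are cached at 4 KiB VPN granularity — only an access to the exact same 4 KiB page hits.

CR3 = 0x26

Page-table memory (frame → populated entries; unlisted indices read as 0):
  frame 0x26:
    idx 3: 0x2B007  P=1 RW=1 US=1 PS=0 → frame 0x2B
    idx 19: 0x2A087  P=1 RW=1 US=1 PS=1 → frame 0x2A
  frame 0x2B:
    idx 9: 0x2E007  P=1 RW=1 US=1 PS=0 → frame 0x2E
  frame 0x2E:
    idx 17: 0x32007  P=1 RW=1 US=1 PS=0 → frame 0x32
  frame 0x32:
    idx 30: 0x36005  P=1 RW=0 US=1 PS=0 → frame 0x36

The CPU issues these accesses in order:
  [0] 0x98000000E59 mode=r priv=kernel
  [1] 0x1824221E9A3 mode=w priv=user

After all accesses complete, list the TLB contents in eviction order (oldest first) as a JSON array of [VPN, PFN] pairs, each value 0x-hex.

Walk each access:
#0 VA=0x98000000E59 (r,kernel):
  [0] read 0x26 idx=19: raw=0x2A087 flags P=1 W=1 U=1 S=1
  → PA=0x2AE59 (huge @L0)  (1 entries read)
#1 VA=0x1824221E9A3 (w,user):
  [0] read 0x26 idx=3: raw=0x2B007 flags P=1 W=1 U=1 S=0
  [1] read 0x2B idx=9: raw=0x2E007 flags P=1 W=1 U=1 S=0
  [2] read 0x2E idx=17: raw=0x32007 flags P=1 W=1 U=1 S=0
  [3] read 0x32 idx=30: raw=0x36005 flags P=1 W=0 U=1 S=0
  → PROTECTION_VIOLATION  (4 entries read)

TLB: [["0x98000000", "0x2A"]]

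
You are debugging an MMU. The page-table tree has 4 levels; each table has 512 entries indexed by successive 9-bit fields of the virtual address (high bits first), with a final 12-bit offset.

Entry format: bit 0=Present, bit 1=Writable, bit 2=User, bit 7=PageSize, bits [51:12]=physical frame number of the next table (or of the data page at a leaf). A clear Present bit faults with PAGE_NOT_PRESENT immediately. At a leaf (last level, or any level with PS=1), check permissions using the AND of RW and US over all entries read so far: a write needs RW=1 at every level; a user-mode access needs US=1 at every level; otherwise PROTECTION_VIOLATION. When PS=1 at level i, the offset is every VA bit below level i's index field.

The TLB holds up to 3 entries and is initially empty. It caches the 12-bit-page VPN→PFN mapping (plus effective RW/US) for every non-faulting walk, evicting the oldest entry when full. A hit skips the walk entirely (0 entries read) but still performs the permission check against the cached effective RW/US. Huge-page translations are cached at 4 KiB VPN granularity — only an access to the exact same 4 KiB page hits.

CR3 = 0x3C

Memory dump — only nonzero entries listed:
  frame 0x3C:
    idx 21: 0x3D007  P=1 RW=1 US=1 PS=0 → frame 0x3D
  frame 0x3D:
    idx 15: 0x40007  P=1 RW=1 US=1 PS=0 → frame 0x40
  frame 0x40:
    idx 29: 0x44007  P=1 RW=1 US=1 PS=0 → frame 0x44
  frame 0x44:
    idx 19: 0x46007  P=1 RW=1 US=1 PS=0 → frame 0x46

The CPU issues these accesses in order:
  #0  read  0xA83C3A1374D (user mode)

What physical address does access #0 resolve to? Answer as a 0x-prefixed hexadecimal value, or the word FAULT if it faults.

Per-access translation:
#0 VA=0xA83C3A1374D (r,user):
  L0 @0x3C[21] → 0x3D007  P=1,RW=1,US=1,PS=0
  L1 @0x3D[15] → 0x40007  P=1,RW=1,US=1,PS=0
  L2 @0x40[29] → 0x44007  P=1,RW=1,US=1,PS=0
  L3 @0x44[19] → 0x46007  P=1,RW=1,US=1,PS=0
  ⇒ phys 0x4674D  [4 reads]

Access #0 PA: 0x4674D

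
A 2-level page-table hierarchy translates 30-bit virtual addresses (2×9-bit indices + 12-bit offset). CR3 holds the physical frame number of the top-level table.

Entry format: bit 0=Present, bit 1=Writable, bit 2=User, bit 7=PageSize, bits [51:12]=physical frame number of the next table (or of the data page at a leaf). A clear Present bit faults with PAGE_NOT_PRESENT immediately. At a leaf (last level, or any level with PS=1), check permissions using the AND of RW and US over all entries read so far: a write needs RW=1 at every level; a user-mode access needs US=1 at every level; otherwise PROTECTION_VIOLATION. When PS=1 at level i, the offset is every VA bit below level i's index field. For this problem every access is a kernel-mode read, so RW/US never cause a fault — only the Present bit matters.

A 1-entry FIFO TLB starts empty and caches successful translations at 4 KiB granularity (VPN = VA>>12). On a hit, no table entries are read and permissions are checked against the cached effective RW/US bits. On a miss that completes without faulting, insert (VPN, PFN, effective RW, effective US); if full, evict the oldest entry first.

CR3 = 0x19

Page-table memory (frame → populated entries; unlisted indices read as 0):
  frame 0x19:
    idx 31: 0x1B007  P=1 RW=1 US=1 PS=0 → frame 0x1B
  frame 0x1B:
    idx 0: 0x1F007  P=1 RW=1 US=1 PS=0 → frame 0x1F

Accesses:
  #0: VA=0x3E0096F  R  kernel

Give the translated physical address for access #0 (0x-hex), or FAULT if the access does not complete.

Walk each access:
#0 VA=0x3E0096F (r,kernel):
  L0 @0x19[31] → 0x1B007  P=1,RW=1,US=1,PS=0
  L1 @0x1B[0] → 0x1F007  P=1,RW=1,US=1,PS=0
  ⇒ phys 0x1F96F  [2 reads]

Access #0 PA: 0x1F96F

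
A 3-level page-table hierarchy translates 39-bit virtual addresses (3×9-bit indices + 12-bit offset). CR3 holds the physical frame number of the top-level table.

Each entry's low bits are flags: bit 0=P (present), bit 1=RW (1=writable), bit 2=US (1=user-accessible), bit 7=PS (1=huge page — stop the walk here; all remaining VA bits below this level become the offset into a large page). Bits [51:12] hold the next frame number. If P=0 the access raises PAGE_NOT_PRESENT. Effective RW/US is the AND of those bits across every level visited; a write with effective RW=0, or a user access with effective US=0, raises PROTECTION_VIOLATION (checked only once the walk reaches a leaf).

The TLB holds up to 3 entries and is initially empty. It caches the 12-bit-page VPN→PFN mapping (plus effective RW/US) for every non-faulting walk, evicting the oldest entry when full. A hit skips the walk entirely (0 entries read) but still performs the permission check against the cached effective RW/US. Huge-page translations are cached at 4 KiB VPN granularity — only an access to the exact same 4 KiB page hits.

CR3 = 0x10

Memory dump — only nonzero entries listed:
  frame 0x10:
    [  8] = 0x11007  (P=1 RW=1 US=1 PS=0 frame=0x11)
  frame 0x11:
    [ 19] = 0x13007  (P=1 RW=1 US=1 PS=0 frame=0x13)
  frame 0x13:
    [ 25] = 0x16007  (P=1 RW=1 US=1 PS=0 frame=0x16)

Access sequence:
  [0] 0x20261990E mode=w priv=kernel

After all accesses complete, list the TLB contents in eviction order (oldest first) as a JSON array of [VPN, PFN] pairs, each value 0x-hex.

Walk each access:
#0 VA=0x20261990E (w,kernel):
  lvl0: tbl 0x10, slot 8 ⇒ 0x11007 (P1/RW1/US1/PS0)
  lvl1: tbl 0x11, slot 19 ⇒ 0x13007 (P1/RW1/US1/PS0)
  lvl2: tbl 0x13, slot 25 ⇒ 0x16007 (P1/RW1/US1/PS0)
  → PA=0x1690E  (3 entries read)

TLB: [["0x202619", "0x16"]]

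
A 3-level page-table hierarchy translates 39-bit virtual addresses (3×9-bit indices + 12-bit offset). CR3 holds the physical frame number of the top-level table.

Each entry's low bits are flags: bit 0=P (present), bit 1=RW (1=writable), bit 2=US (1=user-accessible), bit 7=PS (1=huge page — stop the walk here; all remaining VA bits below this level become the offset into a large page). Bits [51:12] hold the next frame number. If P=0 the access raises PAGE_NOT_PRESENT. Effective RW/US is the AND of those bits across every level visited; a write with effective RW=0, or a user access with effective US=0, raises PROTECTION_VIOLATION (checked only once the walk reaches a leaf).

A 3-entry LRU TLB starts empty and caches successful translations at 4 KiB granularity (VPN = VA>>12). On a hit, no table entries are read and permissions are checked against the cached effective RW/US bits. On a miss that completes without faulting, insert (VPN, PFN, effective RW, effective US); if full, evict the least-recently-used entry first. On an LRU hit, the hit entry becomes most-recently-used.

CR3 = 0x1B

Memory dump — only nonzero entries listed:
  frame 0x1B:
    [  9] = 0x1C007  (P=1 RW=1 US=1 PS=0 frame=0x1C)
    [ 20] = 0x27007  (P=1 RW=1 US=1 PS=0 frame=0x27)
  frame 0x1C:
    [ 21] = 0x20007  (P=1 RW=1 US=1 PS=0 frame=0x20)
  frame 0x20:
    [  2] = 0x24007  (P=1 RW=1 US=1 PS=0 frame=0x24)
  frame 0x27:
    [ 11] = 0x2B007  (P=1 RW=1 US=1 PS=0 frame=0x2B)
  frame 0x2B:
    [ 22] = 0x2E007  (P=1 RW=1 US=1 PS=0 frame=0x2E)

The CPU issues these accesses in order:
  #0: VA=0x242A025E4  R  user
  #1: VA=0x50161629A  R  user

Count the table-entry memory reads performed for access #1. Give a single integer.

Trace:
#0 VA=0x242A025E4 (r,user):
  lvl0: tbl 0x1B, slot 9 ⇒ 0x1C007 (P1/RW1/US1/PS0)
  lvl1: tbl 0x1C, slot 21 ⇒ 0x20007 (P1/RW1/US1/PS0)
  lvl2: tbl 0x20, slot 2 ⇒ 0x24007 (P1/RW1/US1/PS0)
  ⇒ phys 0x245E4  [3 reads]
#1 VA=0x50161629A (r,user):
  lvl0: tbl 0x1B, slot 20 ⇒ 0x27007 (P1/RW1/US1/PS0)
  lvl1: tbl 0x27, slot 11 ⇒ 0x2B007 (P1/RW1/US1/PS0)
  lvl2: tbl 0x2B, slot 22 ⇒ 0x2E007 (P1/RW1/US1/PS0)
  ⇒ phys 0x2E29A  [3 reads]

Entries read for #1: 3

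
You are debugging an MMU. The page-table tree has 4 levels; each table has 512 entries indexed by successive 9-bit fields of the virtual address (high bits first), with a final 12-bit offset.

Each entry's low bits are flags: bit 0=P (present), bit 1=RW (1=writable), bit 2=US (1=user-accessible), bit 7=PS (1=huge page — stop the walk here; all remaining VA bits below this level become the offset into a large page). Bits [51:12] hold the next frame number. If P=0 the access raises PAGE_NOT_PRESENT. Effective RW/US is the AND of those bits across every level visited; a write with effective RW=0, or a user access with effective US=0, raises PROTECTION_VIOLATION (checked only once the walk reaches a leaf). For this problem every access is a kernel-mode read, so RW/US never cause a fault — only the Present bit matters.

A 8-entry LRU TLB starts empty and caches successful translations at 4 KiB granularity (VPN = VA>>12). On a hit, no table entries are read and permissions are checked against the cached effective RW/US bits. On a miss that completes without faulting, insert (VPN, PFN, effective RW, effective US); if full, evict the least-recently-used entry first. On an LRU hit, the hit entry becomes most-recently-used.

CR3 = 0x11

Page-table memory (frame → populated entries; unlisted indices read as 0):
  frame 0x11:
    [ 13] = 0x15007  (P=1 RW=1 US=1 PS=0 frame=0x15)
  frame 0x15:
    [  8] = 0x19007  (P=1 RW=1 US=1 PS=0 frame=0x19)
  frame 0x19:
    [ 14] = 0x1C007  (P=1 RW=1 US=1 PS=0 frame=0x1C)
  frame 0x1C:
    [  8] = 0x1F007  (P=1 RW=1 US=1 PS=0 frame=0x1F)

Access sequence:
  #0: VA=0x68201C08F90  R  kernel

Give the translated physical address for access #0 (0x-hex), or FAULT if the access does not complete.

Walk each access:
#0 VA=0x68201C08F90 (r,kernel):
  L0: frame=0x11 idx=13 entry=0x15007 [P=1 RW=1 US=1 PS=0]
  L1: frame=0x15 idx=8 entry=0x19007 [P=1 RW=1 US=1 PS=0]
  L2: frame=0x19 idx=14 entry=0x1C007 [P=1 RW=1 US=1 PS=0]
  L3: frame=0x1C idx=8 entry=0x1F007 [P=1 RW=1 US=1 PS=0]
  ⇒ phys 0x1FF90  [4 reads]

Access #0 PA: 0x1FF90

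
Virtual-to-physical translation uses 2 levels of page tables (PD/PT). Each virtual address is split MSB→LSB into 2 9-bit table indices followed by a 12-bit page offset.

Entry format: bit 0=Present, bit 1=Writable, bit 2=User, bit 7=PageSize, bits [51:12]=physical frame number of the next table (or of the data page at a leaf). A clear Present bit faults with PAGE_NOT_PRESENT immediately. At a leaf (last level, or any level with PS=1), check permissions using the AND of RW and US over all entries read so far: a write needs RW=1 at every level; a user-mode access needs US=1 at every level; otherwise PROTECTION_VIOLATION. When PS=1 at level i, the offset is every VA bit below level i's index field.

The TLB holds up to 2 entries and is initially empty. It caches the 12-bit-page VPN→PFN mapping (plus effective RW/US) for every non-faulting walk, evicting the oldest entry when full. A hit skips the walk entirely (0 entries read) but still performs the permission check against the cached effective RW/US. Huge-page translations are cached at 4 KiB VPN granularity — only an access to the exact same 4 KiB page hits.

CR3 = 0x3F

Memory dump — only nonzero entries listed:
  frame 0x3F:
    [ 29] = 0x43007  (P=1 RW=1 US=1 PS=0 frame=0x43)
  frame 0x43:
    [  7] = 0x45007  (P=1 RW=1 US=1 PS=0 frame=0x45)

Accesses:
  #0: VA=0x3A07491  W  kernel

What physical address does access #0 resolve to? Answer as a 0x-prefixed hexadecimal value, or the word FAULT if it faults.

Per-access translation:
#0 VA=0x3A07491 (w,kernel):
  L0 @0x3F[29] → 0x43007  P=1,RW=1,US=1,PS=0
  L1 @0x43[7] → 0x45007  P=1,RW=1,US=1,PS=0
  ⇒ phys 0x45491  [2 reads]

Access #0 PA: 0x45491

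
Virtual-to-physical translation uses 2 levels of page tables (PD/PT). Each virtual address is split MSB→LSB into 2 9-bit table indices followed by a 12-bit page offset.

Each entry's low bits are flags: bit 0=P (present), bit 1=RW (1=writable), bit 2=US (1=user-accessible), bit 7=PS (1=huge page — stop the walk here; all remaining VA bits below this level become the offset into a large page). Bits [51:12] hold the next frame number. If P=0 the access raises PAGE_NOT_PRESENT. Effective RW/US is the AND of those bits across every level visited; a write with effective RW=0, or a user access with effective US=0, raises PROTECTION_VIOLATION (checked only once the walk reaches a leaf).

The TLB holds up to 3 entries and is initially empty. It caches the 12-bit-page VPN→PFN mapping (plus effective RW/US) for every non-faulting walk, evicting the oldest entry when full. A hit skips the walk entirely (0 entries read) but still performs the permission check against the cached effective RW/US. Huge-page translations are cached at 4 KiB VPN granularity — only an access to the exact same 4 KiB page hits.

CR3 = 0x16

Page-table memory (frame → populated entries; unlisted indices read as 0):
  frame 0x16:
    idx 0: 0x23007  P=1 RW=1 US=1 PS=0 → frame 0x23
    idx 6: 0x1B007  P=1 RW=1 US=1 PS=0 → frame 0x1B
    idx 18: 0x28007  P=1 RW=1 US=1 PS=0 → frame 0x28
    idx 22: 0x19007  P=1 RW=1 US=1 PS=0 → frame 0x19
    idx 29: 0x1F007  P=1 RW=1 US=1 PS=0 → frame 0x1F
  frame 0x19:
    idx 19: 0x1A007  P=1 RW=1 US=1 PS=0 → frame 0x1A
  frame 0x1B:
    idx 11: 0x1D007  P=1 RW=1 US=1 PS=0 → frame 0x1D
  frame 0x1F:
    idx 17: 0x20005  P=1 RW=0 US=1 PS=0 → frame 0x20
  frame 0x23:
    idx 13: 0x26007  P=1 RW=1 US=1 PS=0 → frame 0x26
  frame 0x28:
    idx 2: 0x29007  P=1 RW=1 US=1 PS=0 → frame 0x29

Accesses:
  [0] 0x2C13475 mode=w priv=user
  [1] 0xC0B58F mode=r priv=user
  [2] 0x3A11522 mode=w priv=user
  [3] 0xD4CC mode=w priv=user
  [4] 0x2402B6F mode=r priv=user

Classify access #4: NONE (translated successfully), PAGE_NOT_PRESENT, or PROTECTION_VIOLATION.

Walk each access:
#0 VA=0x2C13475 (w,user):
  lvl0: tbl 0x16, slot 22 ⇒ 0x19007 (P1/RW1/US1/PS0)
  lvl1: tbl 0x19, slot 19 ⇒ 0x1A007 (P1/RW1/US1/PS0)
  ⇒ phys 0x1A475  [2 reads]
#1 VA=0xC0B58F (r,user):
  lvl0: tbl 0x16, slot 6 ⇒ 0x1B007 (P1/RW1/US1/PS0)
  lvl1: tbl 0x1B, slot 11 ⇒ 0x1D007 (P1/RW1/US1/PS0)
  ⇒ phys 0x1D58F  [2 reads]
#2 VA=0x3A11522 (w,user):
  lvl0: tbl 0x16, slot 29 ⇒ 0x1F007 (P1/RW1/US1/PS0)
  lvl1: tbl 0x1F, slot 17 ⇒ 0x20005 (P1/RW0/US1/PS0)
  ⇒ fault: PROTECTION_VIOLATION  — 2 lookups
#3 VA=0xD4CC (w,user):
  lvl0: tbl 0x16, slot 0 ⇒ 0x23007 (P1/RW1/US1/PS0)
  lvl1: tbl 0x23, slot 13 ⇒ 0x26007 (P1/RW1/US1/PS0)
  ⇒ phys 0x264CC  [2 reads]
#4 VA=0x2402B6F (r,user):
  lvl0: tbl 0x16, slot 18 ⇒ 0x28007 (P1/RW1/US1/PS0)
  lvl1: tbl 0x28, slot 2 ⇒ 0x29007 (P1/RW1/US1/PS0)
  ⇒ phys 0x29B6F  [2 reads]

Access #4 fault: NONE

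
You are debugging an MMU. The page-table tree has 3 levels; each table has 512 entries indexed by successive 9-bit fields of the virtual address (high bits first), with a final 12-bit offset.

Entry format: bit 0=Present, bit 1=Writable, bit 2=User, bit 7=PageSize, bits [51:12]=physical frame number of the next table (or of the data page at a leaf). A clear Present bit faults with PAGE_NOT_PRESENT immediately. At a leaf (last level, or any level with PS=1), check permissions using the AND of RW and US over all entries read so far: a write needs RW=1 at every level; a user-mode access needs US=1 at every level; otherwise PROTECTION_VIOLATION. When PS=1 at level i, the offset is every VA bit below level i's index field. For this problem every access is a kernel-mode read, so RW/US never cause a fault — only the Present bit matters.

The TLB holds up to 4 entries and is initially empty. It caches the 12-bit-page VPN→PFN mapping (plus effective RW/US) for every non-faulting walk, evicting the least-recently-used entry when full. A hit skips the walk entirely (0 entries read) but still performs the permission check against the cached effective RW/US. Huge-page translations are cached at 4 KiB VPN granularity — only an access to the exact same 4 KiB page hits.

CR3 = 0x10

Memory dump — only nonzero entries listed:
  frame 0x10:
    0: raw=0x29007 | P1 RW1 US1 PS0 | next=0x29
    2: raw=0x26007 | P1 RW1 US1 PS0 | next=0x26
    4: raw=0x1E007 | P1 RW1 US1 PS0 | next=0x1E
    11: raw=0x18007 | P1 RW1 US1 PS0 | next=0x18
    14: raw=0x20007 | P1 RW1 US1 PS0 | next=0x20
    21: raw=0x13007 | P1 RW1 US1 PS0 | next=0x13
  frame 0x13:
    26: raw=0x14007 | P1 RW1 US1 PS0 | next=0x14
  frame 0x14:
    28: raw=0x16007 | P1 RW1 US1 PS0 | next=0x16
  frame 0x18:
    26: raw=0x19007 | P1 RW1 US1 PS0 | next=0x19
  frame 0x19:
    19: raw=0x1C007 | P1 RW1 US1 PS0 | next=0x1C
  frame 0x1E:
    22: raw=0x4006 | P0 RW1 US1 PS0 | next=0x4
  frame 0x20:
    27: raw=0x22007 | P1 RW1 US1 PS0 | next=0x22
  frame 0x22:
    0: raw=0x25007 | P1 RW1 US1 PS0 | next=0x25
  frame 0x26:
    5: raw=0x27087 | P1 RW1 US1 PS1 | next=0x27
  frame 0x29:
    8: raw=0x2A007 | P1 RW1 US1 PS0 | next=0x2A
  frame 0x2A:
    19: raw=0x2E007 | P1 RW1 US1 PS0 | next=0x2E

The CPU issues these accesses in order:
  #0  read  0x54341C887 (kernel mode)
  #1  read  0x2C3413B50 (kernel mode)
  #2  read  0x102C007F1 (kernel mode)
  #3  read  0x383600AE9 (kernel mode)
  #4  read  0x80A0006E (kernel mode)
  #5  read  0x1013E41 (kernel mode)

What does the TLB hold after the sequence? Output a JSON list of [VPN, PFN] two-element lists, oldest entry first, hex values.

Trace:
#0 VA=0x54341C887 (r,kernel):
  L0 @0x10[21] → 0x13007  P=1,RW=1,US=1,PS=0
  L1 @0x13[26] → 0x14007  P=1,RW=1,US=1,PS=0
  L2 @0x14[28] → 0x16007  P=1,RW=1,US=1,PS=0
  ⇒ phys 0x16887  [3 reads]
#1 VA=0x2C3413B50 (r,kernel):
  L0 @0x10[11] → 0x18007  P=1,RW=1,US=1,PS=0
  L1 @0x18[26] → 0x19007  P=1,RW=1,US=1,PS=0
  L2 @0x19[19] → 0x1C007  P=1,RW=1,US=1,PS=0
  ⇒ phys 0x1CB50  [3 reads]
#2 VA=0x102C007F1 (r,kernel):
  L0 @0x10[4] → 0x1E007  P=1,RW=1,US=1,PS=0
  L1 @0x1E[22] → 0x4006  P=0,RW=1,US=1,PS=0
  → PAGE_NOT_PRESENT  (2 entries read)
#3 VA=0x383600AE9 (r,kernel):
  L0 @0x10[14] → 0x20007  P=1,RW=1,US=1,PS=0
  L1 @0x20[27] → 0x22007  P=1,RW=1,US=1,PS=0
  L2 @0x22[0] → 0x25007  P=1,RW=1,US=1,PS=0
  ⇒ phys 0x25AE9  [3 reads]
#4 VA=0x80A0006E (r,kernel):
  L0 @0x10[2] → 0x26007  P=1,RW=1,US=1,PS=0
  L1 @0x26[5] → 0x27087  P=1,RW=1,US=1,PS=1
  ⇒ phys 0x2706E (huge @L1)  [2 reads]
#5 VA=0x1013E41 (r,kernel):
  L0 @0x10[0] → 0x29007  P=1,RW=1,US=1,PS=0
  L1 @0x29[8] → 0x2A007  P=1,RW=1,US=1,PS=0
  L2 @0x2A[19] → 0x2E007  P=1,RW=1,US=1,PS=0
  ⇒ phys 0x2EE41  [3 reads]

TLB: [["0x2C3413", "0x1C"], ["0x383600", "0x25"], ["0x80A00", "0x27"], ["0x1013", "0x2E"]]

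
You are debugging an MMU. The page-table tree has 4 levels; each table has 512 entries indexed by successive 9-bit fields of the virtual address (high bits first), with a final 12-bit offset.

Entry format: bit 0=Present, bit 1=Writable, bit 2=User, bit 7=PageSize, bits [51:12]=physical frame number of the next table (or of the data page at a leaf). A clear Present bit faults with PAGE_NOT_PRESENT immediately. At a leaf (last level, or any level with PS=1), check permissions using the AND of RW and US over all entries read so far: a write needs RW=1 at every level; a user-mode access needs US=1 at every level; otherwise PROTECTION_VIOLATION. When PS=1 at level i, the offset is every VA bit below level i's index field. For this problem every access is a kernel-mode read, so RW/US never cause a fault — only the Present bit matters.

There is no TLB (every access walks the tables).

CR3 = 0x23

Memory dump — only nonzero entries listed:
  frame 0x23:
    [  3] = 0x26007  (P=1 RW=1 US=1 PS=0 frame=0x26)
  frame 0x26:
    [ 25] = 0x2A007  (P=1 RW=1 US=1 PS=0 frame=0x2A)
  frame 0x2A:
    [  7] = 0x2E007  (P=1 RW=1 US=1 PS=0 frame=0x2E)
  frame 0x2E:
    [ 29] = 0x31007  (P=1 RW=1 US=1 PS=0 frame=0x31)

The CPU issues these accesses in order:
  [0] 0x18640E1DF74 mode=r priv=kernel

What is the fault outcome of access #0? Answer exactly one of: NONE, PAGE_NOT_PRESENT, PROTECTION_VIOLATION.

Trace:
#0 VA=0x18640E1DF74 (r,kernel):
  L0 @0x23[3] → 0x26007  P=1,RW=1,US=1,PS=0
  L1 @0x26[25] → 0x2A007  P=1,RW=1,US=1,PS=0
  L2 @0x2A[7] → 0x2E007  P=1,RW=1,US=1,PS=0
  L3 @0x2E[29] → 0x31007  P=1,RW=1,US=1,PS=0
  ⇒ phys 0x31F74  [4 reads]

Access #0 fault: NONE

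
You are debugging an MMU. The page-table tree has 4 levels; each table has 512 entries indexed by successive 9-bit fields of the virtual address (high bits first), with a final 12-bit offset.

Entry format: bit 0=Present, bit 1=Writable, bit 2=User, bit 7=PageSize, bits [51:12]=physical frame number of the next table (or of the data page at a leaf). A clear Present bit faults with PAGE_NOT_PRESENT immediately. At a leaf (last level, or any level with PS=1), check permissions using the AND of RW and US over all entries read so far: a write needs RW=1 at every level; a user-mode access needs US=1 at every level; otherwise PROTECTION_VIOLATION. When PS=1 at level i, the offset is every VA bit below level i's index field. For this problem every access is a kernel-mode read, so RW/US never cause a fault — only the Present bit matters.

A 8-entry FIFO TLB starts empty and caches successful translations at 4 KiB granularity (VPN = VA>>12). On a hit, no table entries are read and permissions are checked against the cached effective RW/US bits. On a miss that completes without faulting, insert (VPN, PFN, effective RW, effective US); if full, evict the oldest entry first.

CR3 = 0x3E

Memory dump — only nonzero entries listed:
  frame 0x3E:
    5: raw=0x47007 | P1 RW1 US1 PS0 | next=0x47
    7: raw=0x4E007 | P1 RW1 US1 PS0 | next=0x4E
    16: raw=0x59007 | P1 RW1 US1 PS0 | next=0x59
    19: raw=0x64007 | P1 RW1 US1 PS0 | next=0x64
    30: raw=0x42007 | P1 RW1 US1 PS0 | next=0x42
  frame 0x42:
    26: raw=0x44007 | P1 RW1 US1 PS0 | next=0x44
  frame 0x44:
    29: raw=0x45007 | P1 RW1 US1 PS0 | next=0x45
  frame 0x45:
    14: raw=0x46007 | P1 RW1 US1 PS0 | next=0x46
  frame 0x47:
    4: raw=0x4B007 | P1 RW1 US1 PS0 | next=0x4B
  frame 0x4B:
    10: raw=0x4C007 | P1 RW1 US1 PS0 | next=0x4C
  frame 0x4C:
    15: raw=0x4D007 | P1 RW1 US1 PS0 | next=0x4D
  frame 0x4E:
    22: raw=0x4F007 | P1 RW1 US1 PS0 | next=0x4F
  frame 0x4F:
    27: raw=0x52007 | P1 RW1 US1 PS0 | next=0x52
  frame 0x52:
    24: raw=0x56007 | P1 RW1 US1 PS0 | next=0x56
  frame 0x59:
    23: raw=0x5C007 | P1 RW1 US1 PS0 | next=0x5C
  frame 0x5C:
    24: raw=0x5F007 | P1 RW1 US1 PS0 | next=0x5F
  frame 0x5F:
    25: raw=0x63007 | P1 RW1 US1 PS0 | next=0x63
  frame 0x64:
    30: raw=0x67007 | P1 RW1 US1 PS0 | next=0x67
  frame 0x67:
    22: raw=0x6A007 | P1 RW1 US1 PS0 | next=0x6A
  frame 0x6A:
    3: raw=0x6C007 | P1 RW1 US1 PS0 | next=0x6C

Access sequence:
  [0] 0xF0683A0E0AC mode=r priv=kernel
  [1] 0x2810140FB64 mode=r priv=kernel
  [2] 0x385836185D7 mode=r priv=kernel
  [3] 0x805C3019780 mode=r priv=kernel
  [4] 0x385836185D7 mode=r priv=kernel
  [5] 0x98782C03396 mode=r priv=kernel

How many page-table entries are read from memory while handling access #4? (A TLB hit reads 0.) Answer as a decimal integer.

Walk each access:
#0 VA=0xF0683A0E0AC (r,kernel):
  L0: frame=0x3E idx=30 entry=0x42007 [P=1 RW=1 US=1 PS=0]
  L1: frame=0x42 idx=26 entry=0x44007 [P=1 RW=1 US=1 PS=0]
  L2: frame=0x44 idx=29 entry=0x45007 [P=1 RW=1 US=1 PS=0]
  L3: frame=0x45 idx=14 entry=0x46007 [P=1 RW=1 US=1 PS=0]
  ⇒ phys 0x460AC  [4 reads]
#1 VA=0x2810140FB64 (r,kernel):
  L0: frame=0x3E idx=5 entry=0x47007 [P=1 RW=1 US=1 PS=0]
  L1: frame=0x47 idx=4 entry=0x4B007 [P=1 RW=1 US=1 PS=0]
  L2: frame=0x4B idx=10 entry=0x4C007 [P=1 RW=1 US=1 PS=0]
  L3: frame=0x4C idx=15 entry=0x4D007 [P=1 RW=1 US=1 PS=0]
  ⇒ phys 0x4DB64  [4 reads]
#2 VA=0x385836185D7 (r,kernel):
  L0: frame=0x3E idx=7 entry=0x4E007 [P=1 RW=1 US=1 PS=0]
  L1: frame=0x4E idx=22 entry=0x4F007 [P=1 RW=1 US=1 PS=0]
  L2: frame=0x4F idx=27 entry=0x52007 [P=1 RW=1 US=1 PS=0]
  L3: frame=0x52 idx=24 entry=0x56007 [P=1 RW=1 US=1 PS=0]
  ⇒ phys 0x565D7  [4 reads]
#3 VA=0x805C3019780 (r,kernel):
  L0: frame=0x3E idx=16 entry=0x59007 [P=1 RW=1 US=1 PS=0]
  L1: frame=0x59 idx=23 entry=0x5C007 [P=1 RW=1 US=1 PS=0]
  L2: frame=0x5C idx=24 entry=0x5F007 [P=1 RW=1 US=1 PS=0]
  L3: frame=0x5F idx=25 entry=0x63007 [P=1 RW=1 US=1 PS=0]
  ⇒ phys 0x63780  [4 reads]
#4 VA=0x385836185D7 (r,kernel):
  TLB hit vpn=0x38583618 → PA=0x565D7
#5 VA=0x98782C03396 (r,kernel):
  L0: frame=0x3E idx=19 entry=0x64007 [P=1 RW=1 US=1 PS=0]
  L1: frame=0x64 idx=30 entry=0x67007 [P=1 RW=1 US=1 PS=0]
  L2: frame=0x67 idx=22 entry=0x6A007 [P=1 RW=1 US=1 PS=0]
  L3: frame=0x6A idx=3 entry=0x6C007 [P=1 RW=1 US=1 PS=0]
  ⇒ phys 0x6C396  [4 reads]

Entries read for #4: 0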